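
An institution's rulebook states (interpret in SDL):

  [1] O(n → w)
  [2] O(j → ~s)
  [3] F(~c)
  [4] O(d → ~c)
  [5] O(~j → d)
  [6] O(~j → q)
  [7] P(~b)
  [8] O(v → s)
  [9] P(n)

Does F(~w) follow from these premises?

Premise 1 is O(n → w), but O(n) is not derivable from the premises (the permission P(n) asserts only ~O(~n), not O(n)), so it does not yield O(w).
No other premise forces O(w). An ideal world satisfying every premise can still have ~w true, so F(~w) is not derivable.

No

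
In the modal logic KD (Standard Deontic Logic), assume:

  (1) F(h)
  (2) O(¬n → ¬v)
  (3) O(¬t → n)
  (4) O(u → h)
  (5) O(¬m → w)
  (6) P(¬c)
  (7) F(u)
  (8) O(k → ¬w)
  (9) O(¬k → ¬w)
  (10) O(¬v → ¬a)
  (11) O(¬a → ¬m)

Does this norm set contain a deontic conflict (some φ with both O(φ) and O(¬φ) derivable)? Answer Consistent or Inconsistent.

Consistent

Premise 4 is O(u → h), but O(u) is not derivable from the premises, so it does not yield O(h).
So O(h) is not derivable, and the apparent clash with O(¬h) does not arise.
A world satisfying every obligation exists (e.g. a=true, c=false, h=false, k=false, m=true, n=true, t=false, u=false, v=true, w=false); no atom is both obligatory and forbidden, so the set is consistent.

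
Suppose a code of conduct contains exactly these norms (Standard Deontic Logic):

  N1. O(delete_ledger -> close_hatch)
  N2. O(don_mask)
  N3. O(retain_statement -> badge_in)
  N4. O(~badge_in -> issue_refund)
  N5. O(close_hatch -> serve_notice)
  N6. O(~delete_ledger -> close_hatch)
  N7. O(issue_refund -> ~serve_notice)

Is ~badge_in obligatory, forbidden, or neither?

Forbidden

Premises 6 and 1 cover both cases: O(~delete_ledger -> close_hatch) and O(delete_ledger -> close_hatch). Since ~delete_ledger ∨ delete_ledger is a tautology, O(close_hatch) follows.
From O(close_hatch) and premise 5, O(close_hatch -> serve_notice), we obtain O(serve_notice).
The contrapositive of premise 7 (O(issue_refund -> ~serve_notice)) is O(serve_notice -> ~issue_refund), and O(serve_notice) is already established, so O(~issue_refund).
Premise 4 is O(~badge_in -> issue_refund); contrapositively O(~issue_refund -> badge_in). Since O(~issue_refund) holds, K gives O(badge_in).
Premises 2, 3 do not contribute to this derivation.
Thus O(badge_in), which is F(~badge_in): ~badge_in is forbidden.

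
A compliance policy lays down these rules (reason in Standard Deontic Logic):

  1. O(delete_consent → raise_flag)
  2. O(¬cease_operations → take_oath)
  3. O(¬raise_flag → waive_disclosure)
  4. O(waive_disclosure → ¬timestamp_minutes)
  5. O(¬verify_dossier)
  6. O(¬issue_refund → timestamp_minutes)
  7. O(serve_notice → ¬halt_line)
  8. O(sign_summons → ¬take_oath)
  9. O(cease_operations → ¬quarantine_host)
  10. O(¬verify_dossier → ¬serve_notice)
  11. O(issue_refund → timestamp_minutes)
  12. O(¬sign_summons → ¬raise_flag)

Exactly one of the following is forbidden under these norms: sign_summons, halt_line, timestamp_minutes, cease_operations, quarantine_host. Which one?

Premises 6 and 11 cover both cases: O(¬issue_refund → timestamp_minutes) and O(issue_refund → timestamp_minutes). Since ¬issue_refund ∨ issue_refund is a tautology, O(timestamp_minutes) follows.
Premise 4 is O(waive_disclosure → ¬timestamp_minutes); contrapositively O(timestamp_minutes → ¬waive_disclosure). Since O(timestamp_minutes) holds, K gives O(¬waive_disclosure).
The contrapositive of premise 3 (O(¬raise_flag → waive_disclosure)) is O(¬waive_disclosure → raise_flag), and O(¬waive_disclosure) is already established, so O(raise_flag).
Premise 12 is O(¬sign_summons → ¬raise_flag); contrapositively O(raise_flag → sign_summons). Since O(raise_flag) holds, K gives O(sign_summons).
Premise 8 is O(sign_summons → ¬take_oath); since O(sign_summons), deontic closure gives O(¬take_oath).
Premise 2, O(¬cease_operations → take_oath), contraposes to O(¬take_oath → cease_operations); with O(¬take_oath) we get O(cease_operations).
With premise 9, O(cease_operations → ¬quarantine_host), the K-axiom yields O(¬quarantine_host).
So O(¬quarantine_host) holds, i.e. quarantine_host is forbidden. None of the other listed options is forbidden under the premises.

quarantine_host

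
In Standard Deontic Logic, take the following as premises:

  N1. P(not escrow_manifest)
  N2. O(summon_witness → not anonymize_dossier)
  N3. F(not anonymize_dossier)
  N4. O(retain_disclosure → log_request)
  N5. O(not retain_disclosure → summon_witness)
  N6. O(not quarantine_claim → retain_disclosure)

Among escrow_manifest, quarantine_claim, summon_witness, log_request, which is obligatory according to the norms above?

log_request

Premise 3, F(not anonymize_dossier), is equivalent to O(anonymize_dossier).
Premise 2, O(summon_witness → not anonymize_dossier), contraposes to O(anonymize_dossier → not summon_witness); with O(anonymize_dossier) we get O(not summon_witness).
Premise 5 is O(not retain_disclosure → summon_witness); contrapositively O(not summon_witness → retain_disclosure). Since O(not summon_witness) holds, K gives O(retain_disclosure).
Applying K to premise 4 (O(retain_disclosure → log_request)) and O(retain_disclosure) yields O(log_request).
So O(log_request) holds — log_request is obligatory. None of the other listed options is made obligatory by any chain of premises.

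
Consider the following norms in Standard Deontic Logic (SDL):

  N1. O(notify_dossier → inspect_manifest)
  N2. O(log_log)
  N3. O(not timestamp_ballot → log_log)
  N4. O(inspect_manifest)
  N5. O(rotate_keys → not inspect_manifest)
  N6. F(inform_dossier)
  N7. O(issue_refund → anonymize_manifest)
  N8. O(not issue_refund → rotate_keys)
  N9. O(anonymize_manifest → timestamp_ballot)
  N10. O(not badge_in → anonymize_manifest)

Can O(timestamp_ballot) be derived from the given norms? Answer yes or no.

Premise 4 gives O(inspect_manifest).
Premise 5, O(rotate_keys → not inspect_manifest), contraposes to O(inspect_manifest → not rotate_keys); with O(inspect_manifest) we get O(not rotate_keys).
Premise 8, O(not issue_refund → rotate_keys), contraposes to O(not rotate_keys → issue_refund); with O(not rotate_keys) we get O(issue_refund).
Applying K to premise 7 (O(issue_refund → anonymize_manifest)) and O(issue_refund) yields O(anonymize_manifest).
From O(anonymize_manifest) and premise 9, O(anonymize_manifest → timestamp_ballot), we obtain O(timestamp_ballot).
Premises 1, 2, 3, 6, 10 do not contribute to this derivation.
So O(timestamp_ballot) follows.

Yes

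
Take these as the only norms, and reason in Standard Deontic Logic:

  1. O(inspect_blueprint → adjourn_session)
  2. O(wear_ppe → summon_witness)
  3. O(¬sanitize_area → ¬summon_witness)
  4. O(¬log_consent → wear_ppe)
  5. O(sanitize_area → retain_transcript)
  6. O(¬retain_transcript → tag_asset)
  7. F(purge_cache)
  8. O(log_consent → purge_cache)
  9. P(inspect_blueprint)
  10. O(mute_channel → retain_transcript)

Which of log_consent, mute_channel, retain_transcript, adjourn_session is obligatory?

F(purge_cache) at premise 7 means O(¬purge_cache).
The contrapositive of premise 8 (O(log_consent → purge_cache)) is O(¬purge_cache → ¬log_consent), and O(¬purge_cache) is already established, so O(¬log_consent).
Applying K to premise 4 (O(¬log_consent → wear_ppe)) and O(¬log_consent) yields O(wear_ppe).
Premise 2 is O(wear_ppe → summon_witness); since O(wear_ppe), deontic closure gives O(summon_witness).
Premise 3 is O(¬sanitize_area → ¬summon_witness); contrapositively O(summon_witness → sanitize_area). Since O(summon_witness) holds, K gives O(sanitize_area).
With premise 5, O(sanitize_area → retain_transcript), the K-axiom yields O(retain_transcript).
So O(retain_transcript) holds — retain_transcript is obligatory. None of the other listed options is made obligatory by any chain of premises.

retain_transcript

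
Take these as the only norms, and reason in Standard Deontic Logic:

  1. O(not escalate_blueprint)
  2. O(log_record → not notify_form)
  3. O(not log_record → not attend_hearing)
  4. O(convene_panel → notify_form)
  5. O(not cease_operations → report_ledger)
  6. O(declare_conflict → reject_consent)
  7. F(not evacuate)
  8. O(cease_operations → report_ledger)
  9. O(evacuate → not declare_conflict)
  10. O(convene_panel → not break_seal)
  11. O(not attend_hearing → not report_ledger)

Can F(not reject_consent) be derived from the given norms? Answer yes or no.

Premise 6 is O(declare_conflict → reject_consent), but O(declare_conflict) is not derivable from the premises, so it does not yield O(reject_consent).
No other premise forces O(reject_consent). An ideal world satisfying every premise can still have not reject_consent true, so F(not reject_consent) is not derivable.

No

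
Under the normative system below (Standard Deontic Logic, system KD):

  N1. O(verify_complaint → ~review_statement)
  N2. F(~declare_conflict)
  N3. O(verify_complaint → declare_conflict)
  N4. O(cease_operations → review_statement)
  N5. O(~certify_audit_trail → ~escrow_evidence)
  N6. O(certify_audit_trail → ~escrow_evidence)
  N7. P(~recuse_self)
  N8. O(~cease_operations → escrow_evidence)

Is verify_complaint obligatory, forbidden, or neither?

By case analysis on certify_audit_trail: premise 6 gives O(certify_audit_trail → ~escrow_evidence) and premise 5 gives O(~certify_audit_trail → ~escrow_evidence), so O(~escrow_evidence) either way.
The contrapositive of premise 8 (O(~cease_operations → escrow_evidence)) is O(~escrow_evidence → cease_operations), and O(~escrow_evidence) is already established, so O(cease_operations).
With premise 4, O(cease_operations → review_statement), the K-axiom yields O(review_statement).
The contrapositive of premise 1 (O(verify_complaint → ~review_statement)) is O(review_statement → ~verify_complaint), and O(review_statement) is already established, so O(~verify_complaint).
Premises 2, 3, 7 do not contribute to this derivation.
Thus O(~verify_complaint), which is F(verify_complaint): verify_complaint is forbidden.

Forbidden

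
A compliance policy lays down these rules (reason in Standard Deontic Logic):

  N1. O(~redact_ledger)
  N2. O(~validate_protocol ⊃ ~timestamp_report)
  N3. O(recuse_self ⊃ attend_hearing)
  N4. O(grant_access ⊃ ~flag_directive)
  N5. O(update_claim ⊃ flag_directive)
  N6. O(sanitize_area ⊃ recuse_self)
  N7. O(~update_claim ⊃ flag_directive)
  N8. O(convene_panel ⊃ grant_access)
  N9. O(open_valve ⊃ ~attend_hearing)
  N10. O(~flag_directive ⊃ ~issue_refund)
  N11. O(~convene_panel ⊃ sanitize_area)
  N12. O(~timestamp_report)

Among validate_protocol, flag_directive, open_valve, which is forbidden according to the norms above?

open_valve

By case analysis on ~update_claim: premise 7 gives O(~update_claim ⊃ flag_directive) and premise 5 gives O(update_claim ⊃ flag_directive), so O(flag_directive) either way.
Premise 4, O(grant_access ⊃ ~flag_directive), contraposes to O(flag_directive ⊃ ~grant_access); with O(flag_directive) we get O(~grant_access).
Premise 8 is O(convene_panel ⊃ grant_access); contrapositively O(~grant_access ⊃ ~convene_panel). Since O(~grant_access) holds, K gives O(~convene_panel).
Applying K to premise 11 (O(~convene_panel ⊃ sanitize_area)) and O(~convene_panel) yields O(sanitize_area).
From O(sanitize_area) and premise 6, O(sanitize_area ⊃ recuse_self), we obtain O(recuse_self).
Applying K to premise 3 (O(recuse_self ⊃ attend_hearing)) and O(recuse_self) yields O(attend_hearing).
Premise 9 is O(open_valve ⊃ ~attend_hearing); contrapositively O(attend_hearing ⊃ ~open_valve). Since O(attend_hearing) holds, K gives O(~open_valve).
So O(~open_valve) holds, i.e. open_valve is forbidden. None of the other listed options is forbidden under the premises.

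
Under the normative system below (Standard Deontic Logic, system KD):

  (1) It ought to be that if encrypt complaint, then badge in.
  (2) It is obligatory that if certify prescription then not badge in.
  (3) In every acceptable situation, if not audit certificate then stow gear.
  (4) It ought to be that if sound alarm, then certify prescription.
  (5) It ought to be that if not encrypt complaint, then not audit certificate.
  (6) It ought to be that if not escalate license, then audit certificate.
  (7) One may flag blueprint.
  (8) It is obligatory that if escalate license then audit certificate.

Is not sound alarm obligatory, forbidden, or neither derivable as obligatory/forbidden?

Obligatory

Premises 8 and 6 are O(escalate_license → audit_certificate) and O(¬escalate_license → audit_certificate); every ideal world satisfies escalate_license or ¬escalate_license, so in either case audit_certificate holds — hence O(audit_certificate).
The contrapositive of premise 5 (O(¬encrypt_complaint → ¬audit_certificate)) is O(audit_certificate → encrypt_complaint), and O(audit_certificate) is already established, so O(encrypt_complaint).
Applying K to premise 1 (O(encrypt_complaint → badge_in)) and O(encrypt_complaint) yields O(badge_in).
The contrapositive of premise 2 (O(certify_prescription → ¬badge_in)) is O(badge_in → ¬certify_prescription), and O(badge_in) is already established, so O(¬certify_prescription).
Premise 4 is O(sound_alarm → certify_prescription); contrapositively O(¬certify_prescription → ¬sound_alarm). Since O(¬certify_prescription) holds, K gives O(¬sound_alarm).
Premises 3, 7 do not contribute to this derivation.
Hence ¬sound_alarm is obligatory.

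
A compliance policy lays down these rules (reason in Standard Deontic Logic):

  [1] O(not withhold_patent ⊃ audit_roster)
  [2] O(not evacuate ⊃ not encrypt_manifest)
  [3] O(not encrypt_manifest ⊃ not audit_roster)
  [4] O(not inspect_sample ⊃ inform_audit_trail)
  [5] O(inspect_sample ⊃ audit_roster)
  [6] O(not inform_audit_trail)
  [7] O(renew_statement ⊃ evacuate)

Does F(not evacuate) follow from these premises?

From premise 6 we have O(not inform_audit_trail).
The contrapositive of premise 4 (O(not inspect_sample ⊃ inform_audit_trail)) is O(not inform_audit_trail ⊃ inspect_sample), and O(not inform_audit_trail) is already established, so O(inspect_sample).
Applying K to premise 5 (O(inspect_sample ⊃ audit_roster)) and O(inspect_sample) yields O(audit_roster).
Premise 3 is O(not encrypt_manifest ⊃ not audit_roster); contrapositively O(audit_roster ⊃ encrypt_manifest). Since O(audit_roster) holds, K gives O(encrypt_manifest).
Premise 2, O(not evacuate ⊃ not encrypt_manifest), contraposes to O(encrypt_manifest ⊃ evacuate); with O(encrypt_manifest) we get O(evacuate).
Premises 1, 7 do not contribute to this derivation.
So O(evacuate) holds, i.e. F(not evacuate). The claim follows.

Yes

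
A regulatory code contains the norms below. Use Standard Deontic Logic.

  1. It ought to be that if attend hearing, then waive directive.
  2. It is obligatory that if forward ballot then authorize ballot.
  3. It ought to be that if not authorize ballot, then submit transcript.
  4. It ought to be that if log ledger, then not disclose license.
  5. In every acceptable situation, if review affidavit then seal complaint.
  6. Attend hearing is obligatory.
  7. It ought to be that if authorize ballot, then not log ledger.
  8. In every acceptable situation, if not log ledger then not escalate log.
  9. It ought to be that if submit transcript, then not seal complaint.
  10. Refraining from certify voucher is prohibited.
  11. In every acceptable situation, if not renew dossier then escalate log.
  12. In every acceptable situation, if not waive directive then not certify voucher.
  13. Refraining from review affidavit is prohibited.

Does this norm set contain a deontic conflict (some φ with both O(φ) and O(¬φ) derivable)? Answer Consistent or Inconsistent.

Consistent

Premise 12 is O(¬waive_directive → ¬certify_voucher), but O(¬waive_directive) is not derivable from the premises, so it does not yield O(¬certify_voucher).
So O(¬certify_voucher) is not derivable, and the apparent clash with O(certify_voucher) does not arise.
A world satisfying every obligation exists (e.g. attend_hearing=true, authorize_ballot=true, certify_voucher=true, disclose_license=false, escalate_log=false, forward_ballot=false, log_ledger=false, renew_dossier=true, review_affidavit=true, seal_complaint=true, submit_transcript=false, waive_directive=true); no atom is both obligatory and forbidden, so the set is consistent.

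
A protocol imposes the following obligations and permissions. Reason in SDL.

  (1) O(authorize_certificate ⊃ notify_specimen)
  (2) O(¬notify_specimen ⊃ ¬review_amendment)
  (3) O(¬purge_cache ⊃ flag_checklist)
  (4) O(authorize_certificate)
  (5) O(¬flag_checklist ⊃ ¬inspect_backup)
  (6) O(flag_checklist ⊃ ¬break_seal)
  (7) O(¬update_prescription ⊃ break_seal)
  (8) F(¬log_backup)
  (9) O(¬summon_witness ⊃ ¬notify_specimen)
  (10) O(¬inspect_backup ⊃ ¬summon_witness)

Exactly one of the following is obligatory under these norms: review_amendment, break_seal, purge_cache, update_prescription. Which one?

update_prescription

Premise 4 states O(authorize_certificate) outright.
From O(authorize_certificate) and premise 1, O(authorize_certificate ⊃ notify_specimen), we obtain O(notify_specimen).
Premise 9, O(¬summon_witness ⊃ ¬notify_specimen), contraposes to O(notify_specimen ⊃ summon_witness); with O(notify_specimen) we get O(summon_witness).
The contrapositive of premise 10 (O(¬inspect_backup ⊃ ¬summon_witness)) is O(summon_witness ⊃ inspect_backup), and O(summon_witness) is already established, so O(inspect_backup).
Premise 5, O(¬flag_checklist ⊃ ¬inspect_backup), contraposes to O(inspect_backup ⊃ flag_checklist); with O(inspect_backup) we get O(flag_checklist).
With premise 6, O(flag_checklist ⊃ ¬break_seal), the K-axiom yields O(¬break_seal).
Premise 7, O(¬update_prescription ⊃ break_seal), contraposes to O(¬break_seal ⊃ update_prescription); with O(¬break_seal) we get O(update_prescription).
So O(update_prescription) holds — update_prescription is obligatory. None of the other listed options is made obligatory by any chain of premises.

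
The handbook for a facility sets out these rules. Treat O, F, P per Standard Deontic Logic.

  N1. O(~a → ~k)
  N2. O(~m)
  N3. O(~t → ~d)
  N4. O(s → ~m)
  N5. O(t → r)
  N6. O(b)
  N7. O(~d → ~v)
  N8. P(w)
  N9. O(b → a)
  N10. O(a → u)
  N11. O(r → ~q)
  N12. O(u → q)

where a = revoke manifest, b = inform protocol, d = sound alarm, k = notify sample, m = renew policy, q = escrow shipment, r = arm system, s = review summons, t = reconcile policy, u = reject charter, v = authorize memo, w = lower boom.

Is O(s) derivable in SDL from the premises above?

No

Premise 4 is O(s → ~m); even if O(~m) held, inferring O(s) would be affirming the consequent — invalid.
No other premise forces O(s). An ideal world satisfying every premise can still have s false, so O(s) is not derivable.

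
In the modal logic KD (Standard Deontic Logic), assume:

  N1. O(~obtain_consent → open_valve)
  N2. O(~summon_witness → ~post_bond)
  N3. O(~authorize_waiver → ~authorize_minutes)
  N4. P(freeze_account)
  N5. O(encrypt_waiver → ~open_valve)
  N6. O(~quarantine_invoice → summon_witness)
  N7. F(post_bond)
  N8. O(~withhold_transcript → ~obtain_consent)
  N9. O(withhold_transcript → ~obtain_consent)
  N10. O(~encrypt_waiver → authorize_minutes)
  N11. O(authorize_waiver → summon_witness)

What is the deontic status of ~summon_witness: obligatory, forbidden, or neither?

Forbidden

By case analysis on withhold_transcript: premise 9 gives O(withhold_transcript → ~obtain_consent) and premise 8 gives O(~withhold_transcript → ~obtain_consent), so O(~obtain_consent) either way.
With premise 1, O(~obtain_consent → open_valve), the K-axiom yields O(open_valve).
Premise 5, O(encrypt_waiver → ~open_valve), contraposes to O(open_valve → ~encrypt_waiver); with O(open_valve) we get O(~encrypt_waiver).
With premise 10, O(~encrypt_waiver → authorize_minutes), the K-axiom yields O(authorize_minutes).
Premise 3, O(~authorize_waiver → ~authorize_minutes), contraposes to O(authorize_minutes → authorize_waiver); with O(authorize_minutes) we get O(authorize_waiver).
Applying K to premise 11 (O(authorize_waiver → summon_witness)) and O(authorize_waiver) yields O(summon_witness).
Premises 2, 4, 6, 7 do not contribute to this derivation.
Thus O(summon_witness), which is F(~summon_witness): ~summon_witness is forbidden.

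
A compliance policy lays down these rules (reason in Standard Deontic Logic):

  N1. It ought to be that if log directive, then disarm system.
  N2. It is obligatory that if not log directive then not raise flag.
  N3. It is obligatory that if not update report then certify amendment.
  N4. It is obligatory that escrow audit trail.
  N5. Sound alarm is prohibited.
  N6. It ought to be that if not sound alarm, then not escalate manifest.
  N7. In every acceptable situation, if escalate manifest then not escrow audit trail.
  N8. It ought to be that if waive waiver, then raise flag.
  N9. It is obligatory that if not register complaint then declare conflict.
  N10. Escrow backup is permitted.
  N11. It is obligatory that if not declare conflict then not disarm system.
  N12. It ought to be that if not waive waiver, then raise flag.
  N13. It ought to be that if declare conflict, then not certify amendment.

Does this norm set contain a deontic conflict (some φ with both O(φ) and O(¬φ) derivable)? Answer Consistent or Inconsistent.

Premise 7 is O(escalate_manifest → ¬escrow_audit_trail), but O(escalate_manifest) is not derivable from the premises, so it does not yield O(¬escrow_audit_trail).
So O(¬escrow_audit_trail) is not derivable, and the apparent clash with O(escrow_audit_trail) does not arise.
A world satisfying every obligation exists (e.g. certify_amendment=false, declare_conflict=true, disarm_system=true, escalate_manifest=false, escrow_audit_trail=true, escrow_backup=false, log_directive=true, raise_flag=true, register_complaint=false, sound_alarm=false, update_report=true, waive_waiver=false); no atom is both obligatory and forbidden, so the set is consistent.

Consistent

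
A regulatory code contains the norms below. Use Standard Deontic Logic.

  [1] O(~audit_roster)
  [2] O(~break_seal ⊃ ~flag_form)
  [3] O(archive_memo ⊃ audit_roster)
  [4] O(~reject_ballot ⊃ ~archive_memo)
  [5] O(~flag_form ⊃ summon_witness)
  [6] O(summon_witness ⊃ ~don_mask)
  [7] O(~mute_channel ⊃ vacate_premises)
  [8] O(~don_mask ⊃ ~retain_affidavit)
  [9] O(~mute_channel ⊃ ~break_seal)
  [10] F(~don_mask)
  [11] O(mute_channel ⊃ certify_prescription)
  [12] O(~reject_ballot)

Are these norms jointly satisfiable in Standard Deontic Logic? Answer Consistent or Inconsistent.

Premise 3 is O(archive_memo ⊃ audit_roster), but O(archive_memo) is not derivable from the premises, so it does not yield O(audit_roster).
So O(audit_roster) is not derivable, and the apparent clash with O(~audit_roster) does not arise.
A world satisfying every obligation exists (e.g. archive_memo=false, audit_roster=false, break_seal=true, certify_prescription=true, don_mask=true, flag_form=true, mute_channel=true, reject_ballot=false, retain_affidavit=false, summon_witness=false, vacate_premises=false); no atom is both obligatory and forbidden, so the set is consistent.

Consistent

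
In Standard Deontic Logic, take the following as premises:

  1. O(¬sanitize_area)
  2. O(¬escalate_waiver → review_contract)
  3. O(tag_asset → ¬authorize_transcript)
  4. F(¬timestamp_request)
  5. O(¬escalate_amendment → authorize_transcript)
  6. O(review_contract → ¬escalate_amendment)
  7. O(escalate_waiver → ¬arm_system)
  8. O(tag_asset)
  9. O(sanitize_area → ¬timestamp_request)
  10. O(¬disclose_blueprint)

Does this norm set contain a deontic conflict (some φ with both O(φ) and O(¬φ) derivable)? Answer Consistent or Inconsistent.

Premise 9 is O(sanitize_area → ¬timestamp_request), but O(sanitize_area) is not derivable from the premises, so it does not yield O(¬timestamp_request).
So O(¬timestamp_request) is not derivable, and the apparent clash with O(timestamp_request) does not arise.
A world satisfying every obligation exists (e.g. arm_system=false, authorize_transcript=false, disclose_blueprint=false, escalate_amendment=true, escalate_waiver=true, review_contract=false, sanitize_area=false, tag_asset=true, timestamp_request=true); no atom is both obligatory and forbidden, so the set is consistent.

Consistent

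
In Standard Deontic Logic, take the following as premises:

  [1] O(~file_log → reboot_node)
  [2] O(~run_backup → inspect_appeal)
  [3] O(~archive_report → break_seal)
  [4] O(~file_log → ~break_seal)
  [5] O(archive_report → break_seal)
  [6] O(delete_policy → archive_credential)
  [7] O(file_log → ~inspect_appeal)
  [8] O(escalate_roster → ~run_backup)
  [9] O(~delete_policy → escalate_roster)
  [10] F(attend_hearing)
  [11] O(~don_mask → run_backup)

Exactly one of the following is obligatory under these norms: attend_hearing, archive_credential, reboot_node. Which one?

Premises 3 and 5 cover both cases: O(~archive_report → break_seal) and O(archive_report → break_seal). Since ~archive_report ∨ archive_report is a tautology, O(break_seal) follows.
Premise 4 is O(~file_log → ~break_seal); contrapositively O(break_seal → file_log). Since O(break_seal) holds, K gives O(file_log).
Applying K to premise 7 (O(file_log → ~inspect_appeal)) and O(file_log) yields O(~inspect_appeal).
Premise 2 is O(~run_backup → inspect_appeal); contrapositively O(~inspect_appeal → run_backup). Since O(~inspect_appeal) holds, K gives O(run_backup).
Premise 8, O(escalate_roster → ~run_backup), contraposes to O(run_backup → ~escalate_roster); with O(run_backup) we get O(~escalate_roster).
Premise 9, O(~delete_policy → escalate_roster), contraposes to O(~escalate_roster → delete_policy); with O(~escalate_roster) we get O(delete_policy).
Premise 6 is O(delete_policy → archive_credential); since O(delete_policy), deontic closure gives O(archive_credential).
So O(archive_credential) holds — archive_credential is obligatory. None of the other listed options is made obligatory by any chain of premises.

archive_credential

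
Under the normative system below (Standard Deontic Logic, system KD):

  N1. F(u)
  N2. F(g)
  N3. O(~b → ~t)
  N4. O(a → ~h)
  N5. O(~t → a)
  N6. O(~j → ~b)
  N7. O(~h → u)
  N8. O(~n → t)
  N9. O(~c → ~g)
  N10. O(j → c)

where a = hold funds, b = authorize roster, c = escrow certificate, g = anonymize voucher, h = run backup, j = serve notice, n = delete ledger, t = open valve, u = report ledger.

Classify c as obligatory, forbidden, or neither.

Obligatory

Premise 1 is F(u), i.e. O(~u).
The contrapositive of premise 7 (O(~h → u)) is O(~u → h), and O(~u) is already established, so O(h).
The contrapositive of premise 4 (O(a → ~h)) is O(h → ~a), and O(h) is already established, so O(~a).
The contrapositive of premise 5 (O(~t → a)) is O(~a → t), and O(~a) is already established, so O(t).
The contrapositive of premise 3 (O(~b → ~t)) is O(t → b), and O(t) is already established, so O(b).
The contrapositive of premise 6 (O(~j → ~b)) is O(b → j), and O(b) is already established, so O(j).
With premise 10, O(j → c), the K-axiom yields O(c).
Premises 2, 8, 9 do not contribute to this derivation.
Hence c is obligatory.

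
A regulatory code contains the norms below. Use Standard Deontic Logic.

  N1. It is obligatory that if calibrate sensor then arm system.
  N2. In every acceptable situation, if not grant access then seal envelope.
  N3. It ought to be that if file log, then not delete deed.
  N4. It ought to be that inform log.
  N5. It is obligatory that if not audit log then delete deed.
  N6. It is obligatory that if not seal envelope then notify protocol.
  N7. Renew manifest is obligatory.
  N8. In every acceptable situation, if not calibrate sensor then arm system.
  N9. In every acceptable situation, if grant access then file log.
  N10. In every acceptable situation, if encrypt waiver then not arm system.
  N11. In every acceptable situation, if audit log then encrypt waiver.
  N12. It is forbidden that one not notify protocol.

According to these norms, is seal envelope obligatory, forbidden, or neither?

Obligatory

Premises 8 and 1 cover both cases: O(¬calibrate_sensor → arm_system) and O(calibrate_sensor → arm_system). Since ¬calibrate_sensor ∨ calibrate_sensor is a tautology, O(arm_system) follows.
Premise 10 is O(encrypt_waiver → ¬arm_system); contrapositively O(arm_system → ¬encrypt_waiver). Since O(arm_system) holds, K gives O(¬encrypt_waiver).
Premise 11, O(audit_log → encrypt_waiver), contraposes to O(¬encrypt_waiver → ¬audit_log); with O(¬encrypt_waiver) we get O(¬audit_log).
Applying K to premise 5 (O(¬audit_log → delete_deed)) and O(¬audit_log) yields O(delete_deed).
The contrapositive of premise 3 (O(file_log → ¬delete_deed)) is O(delete_deed → ¬file_log), and O(delete_deed) is already established, so O(¬file_log).
Premise 9, O(grant_access → file_log), contraposes to O(¬file_log → ¬grant_access); with O(¬file_log) we get O(¬grant_access).
Applying K to premise 2 (O(¬grant_access → seal_envelope)) and O(¬grant_access) yields O(seal_envelope).
Premises 4, 6, 7, 12 do not contribute to this derivation.
Hence seal_envelope is obligatory.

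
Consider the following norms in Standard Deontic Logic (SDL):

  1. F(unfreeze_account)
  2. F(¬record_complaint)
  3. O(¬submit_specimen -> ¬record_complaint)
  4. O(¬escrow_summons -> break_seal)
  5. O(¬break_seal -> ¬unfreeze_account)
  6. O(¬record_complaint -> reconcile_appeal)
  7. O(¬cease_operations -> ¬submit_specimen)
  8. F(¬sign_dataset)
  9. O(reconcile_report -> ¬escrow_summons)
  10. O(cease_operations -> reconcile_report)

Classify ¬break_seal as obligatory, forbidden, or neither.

Forbidden

Premise 2, F(¬record_complaint), is equivalent to O(record_complaint).
Premise 3 is O(¬submit_specimen -> ¬record_complaint); contrapositively O(record_complaint -> submit_specimen). Since O(record_complaint) holds, K gives O(submit_specimen).
Premise 7, O(¬cease_operations -> ¬submit_specimen), contraposes to O(submit_specimen -> cease_operations); with O(submit_specimen) we get O(cease_operations).
From O(cease_operations) and premise 10, O(cease_operations -> reconcile_report), we obtain O(reconcile_report).
From O(reconcile_report) and premise 9, O(reconcile_report -> ¬escrow_summons), we obtain O(¬escrow_summons).
Applying K to premise 4 (O(¬escrow_summons -> break_seal)) and O(¬escrow_summons) yields O(break_seal).
Premises 1, 5, 6, 8 do not contribute to this derivation.
Thus O(break_seal), which is F(¬break_seal): ¬break_seal is forbidden.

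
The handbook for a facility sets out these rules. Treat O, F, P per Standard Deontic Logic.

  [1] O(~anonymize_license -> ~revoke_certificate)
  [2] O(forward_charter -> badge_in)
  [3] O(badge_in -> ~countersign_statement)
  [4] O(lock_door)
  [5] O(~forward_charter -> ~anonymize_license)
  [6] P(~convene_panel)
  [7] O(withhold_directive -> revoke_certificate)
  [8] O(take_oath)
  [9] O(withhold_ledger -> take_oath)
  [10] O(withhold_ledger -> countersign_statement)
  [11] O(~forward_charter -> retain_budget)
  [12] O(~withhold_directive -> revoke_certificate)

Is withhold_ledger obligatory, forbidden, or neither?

By case analysis on withhold_directive: premise 7 gives O(withhold_directive -> revoke_certificate) and premise 12 gives O(~withhold_directive -> revoke_certificate), so O(revoke_certificate) either way.
The contrapositive of premise 1 (O(~anonymize_license -> ~revoke_certificate)) is O(revoke_certificate -> anonymize_license), and O(revoke_certificate) is already established, so O(anonymize_license).
The contrapositive of premise 5 (O(~forward_charter -> ~anonymize_license)) is O(anonymize_license -> forward_charter), and O(anonymize_license) is already established, so O(forward_charter).
Applying K to premise 2 (O(forward_charter -> badge_in)) and O(forward_charter) yields O(badge_in).
With premise 3, O(badge_in -> ~countersign_statement), the K-axiom yields O(~countersign_statement).
Premise 10, O(withhold_ledger -> countersign_statement), contraposes to O(~countersign_statement -> ~withhold_ledger); with O(~countersign_statement) we get O(~withhold_ledger).
Premises 4, 6, 8, 9, 11 do not contribute to this derivation.
Thus O(~withhold_ledger), which is F(withhold_ledger): withhold_ledger is forbidden.

Forbidden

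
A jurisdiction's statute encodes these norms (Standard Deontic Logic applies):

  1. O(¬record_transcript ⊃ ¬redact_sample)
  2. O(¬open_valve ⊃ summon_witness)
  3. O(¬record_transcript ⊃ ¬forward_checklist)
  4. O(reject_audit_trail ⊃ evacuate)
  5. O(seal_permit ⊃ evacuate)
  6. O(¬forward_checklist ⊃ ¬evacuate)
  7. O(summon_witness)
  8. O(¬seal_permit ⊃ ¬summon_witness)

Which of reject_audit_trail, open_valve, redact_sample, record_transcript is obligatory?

From premise 7 we have O(summon_witness).
The contrapositive of premise 8 (O(¬seal_permit ⊃ ¬summon_witness)) is O(summon_witness ⊃ seal_permit), and O(summon_witness) is already established, so O(seal_permit).
Premise 5 is O(seal_permit ⊃ evacuate); since O(seal_permit), deontic closure gives O(evacuate).
Premise 6 is O(¬forward_checklist ⊃ ¬evacuate); contrapositively O(evacuate ⊃ forward_checklist). Since O(evacuate) holds, K gives O(forward_checklist).
The contrapositive of premise 3 (O(¬record_transcript ⊃ ¬forward_checklist)) is O(forward_checklist ⊃ record_transcript), and O(forward_checklist) is already established, so O(record_transcript).
So O(record_transcript) holds — record_transcript is obligatory. None of the other listed options is made obligatory by any chain of premises.

record_transcript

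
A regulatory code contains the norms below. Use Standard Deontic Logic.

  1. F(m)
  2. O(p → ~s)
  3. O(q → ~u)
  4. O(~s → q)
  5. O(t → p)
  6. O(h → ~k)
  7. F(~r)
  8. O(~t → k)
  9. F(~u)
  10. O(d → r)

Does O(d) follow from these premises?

Premise 10 is O(d → r); even if O(r) held, inferring O(d) would be affirming the consequent — invalid.
No other premise forces O(d). An ideal world satisfying every premise can still have d false, so O(d) is not derivable.

No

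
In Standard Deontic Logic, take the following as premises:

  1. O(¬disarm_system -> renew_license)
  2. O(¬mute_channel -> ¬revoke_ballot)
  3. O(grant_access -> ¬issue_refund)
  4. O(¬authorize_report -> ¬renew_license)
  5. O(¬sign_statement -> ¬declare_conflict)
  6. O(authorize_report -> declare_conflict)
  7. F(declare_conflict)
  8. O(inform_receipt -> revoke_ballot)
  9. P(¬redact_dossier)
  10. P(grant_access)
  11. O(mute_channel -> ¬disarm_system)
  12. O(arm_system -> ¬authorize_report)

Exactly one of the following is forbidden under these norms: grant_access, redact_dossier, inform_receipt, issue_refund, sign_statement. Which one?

inform_receipt

F(declare_conflict) at premise 7 means O(¬declare_conflict).
Premise 6, O(authorize_report -> declare_conflict), contraposes to O(¬declare_conflict -> ¬authorize_report); with O(¬declare_conflict) we get O(¬authorize_report).
Premise 4 is O(¬authorize_report -> ¬renew_license); since O(¬authorize_report), deontic closure gives O(¬renew_license).
The contrapositive of premise 1 (O(¬disarm_system -> renew_license)) is O(¬renew_license -> disarm_system), and O(¬renew_license) is already established, so O(disarm_system).
Premise 11 is O(mute_channel -> ¬disarm_system); contrapositively O(disarm_system -> ¬mute_channel). Since O(disarm_system) holds, K gives O(¬mute_channel).
Premise 2 is O(¬mute_channel -> ¬revoke_ballot); since O(¬mute_channel), deontic closure gives O(¬revoke_ballot).
Premise 8 is O(inform_receipt -> revoke_ballot); contrapositively O(¬revoke_ballot -> ¬inform_receipt). Since O(¬revoke_ballot) holds, K gives O(¬inform_receipt).
So O(¬inform_receipt) holds, i.e. inform_receipt is forbidden. None of the other listed options is forbidden under the premises.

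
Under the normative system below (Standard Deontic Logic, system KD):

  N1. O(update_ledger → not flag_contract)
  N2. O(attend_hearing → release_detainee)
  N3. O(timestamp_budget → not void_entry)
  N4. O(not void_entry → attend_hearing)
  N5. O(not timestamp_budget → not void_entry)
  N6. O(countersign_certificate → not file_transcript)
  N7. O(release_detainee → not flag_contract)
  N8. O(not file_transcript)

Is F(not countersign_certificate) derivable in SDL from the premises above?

Premise 6 is O(countersign_certificate → not file_transcript); even if O(not file_transcript) held, inferring O(countersign_certificate) would be affirming the consequent — invalid.
No other premise forces O(countersign_certificate). An ideal world satisfying every premise can still have not countersign_certificate true, so F(not countersign_certificate) is not derivable.

No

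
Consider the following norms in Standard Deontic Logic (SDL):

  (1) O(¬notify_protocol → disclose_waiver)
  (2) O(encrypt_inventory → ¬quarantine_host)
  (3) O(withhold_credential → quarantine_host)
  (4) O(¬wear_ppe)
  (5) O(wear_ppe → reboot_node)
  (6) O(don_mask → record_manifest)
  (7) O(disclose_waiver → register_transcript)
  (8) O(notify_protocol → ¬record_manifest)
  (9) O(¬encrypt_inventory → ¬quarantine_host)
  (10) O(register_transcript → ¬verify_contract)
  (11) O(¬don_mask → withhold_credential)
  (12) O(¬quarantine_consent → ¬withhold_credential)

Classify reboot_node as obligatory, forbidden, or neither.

Premise 5 is O(wear_ppe → reboot_node), but O(wear_ppe) is not derivable from the premises, so it does not yield O(reboot_node).
No premise or chain of K-axiom applications forces O(reboot_node), and none forces O(¬reboot_node). So reboot_node is neither obligatory nor forbidden under these norms.

Neither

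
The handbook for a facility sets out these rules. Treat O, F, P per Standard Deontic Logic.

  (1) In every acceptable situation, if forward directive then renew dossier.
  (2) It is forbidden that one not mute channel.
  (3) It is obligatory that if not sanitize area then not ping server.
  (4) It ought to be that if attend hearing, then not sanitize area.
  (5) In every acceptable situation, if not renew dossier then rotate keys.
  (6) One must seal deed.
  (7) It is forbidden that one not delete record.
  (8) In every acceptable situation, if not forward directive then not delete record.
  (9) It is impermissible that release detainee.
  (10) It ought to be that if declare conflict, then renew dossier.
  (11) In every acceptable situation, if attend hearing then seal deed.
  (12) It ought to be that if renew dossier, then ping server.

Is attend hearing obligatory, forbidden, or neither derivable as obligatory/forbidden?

F(¬delete_record) at premise 7 means O(delete_record).
Premise 8 is O(¬forward_directive → ¬delete_record); contrapositively O(delete_record → forward_directive). Since O(delete_record) holds, K gives O(forward_directive).
With premise 1, O(forward_directive → renew_dossier), the K-axiom yields O(renew_dossier).
From O(renew_dossier) and premise 12, O(renew_dossier → ping_server), we obtain O(ping_server).
Premise 3, O(¬sanitize_area → ¬ping_server), contraposes to O(ping_server → sanitize_area); with O(ping_server) we get O(sanitize_area).
The contrapositive of premise 4 (O(attend_hearing → ¬sanitize_area)) is O(sanitize_area → ¬attend_hearing), and O(sanitize_area) is already established, so O(¬attend_hearing).
Premises 2, 5, 6, 9, 10, 11 do not contribute to this derivation.
Thus O(¬attend_hearing), which is F(attend_hearing): attend_hearing is forbidden.

Forbidden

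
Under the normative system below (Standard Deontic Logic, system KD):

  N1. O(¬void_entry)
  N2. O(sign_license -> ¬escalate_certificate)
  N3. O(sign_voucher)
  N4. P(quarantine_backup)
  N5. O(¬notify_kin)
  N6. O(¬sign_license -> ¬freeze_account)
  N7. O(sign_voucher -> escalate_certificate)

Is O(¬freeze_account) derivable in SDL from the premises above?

Yes

From premise 3 we have O(sign_voucher).
With premise 7, O(sign_voucher -> escalate_certificate), the K-axiom yields O(escalate_certificate).
Premise 2, O(sign_license -> ¬escalate_certificate), contraposes to O(escalate_certificate -> ¬sign_license); with O(escalate_certificate) we get O(¬sign_license).
Applying K to premise 6 (O(¬sign_license -> ¬freeze_account)) and O(¬sign_license) yields O(¬freeze_account).
Premises 1, 4, 5 do not contribute to this derivation.
So O(¬freeze_account) follows.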